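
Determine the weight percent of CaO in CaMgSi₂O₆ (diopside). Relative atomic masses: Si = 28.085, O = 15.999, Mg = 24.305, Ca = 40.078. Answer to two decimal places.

M(CaMgSi₂O₆) = 216.547 g/mol; M(CaO) = 56.077 g/mol.
Moles CaO per formula unit = 1 Ca ÷ 1 = 1.0000.
CaO fraction = (1.0000 × 56.077) / 216.547 = 56.077/216.547 = 0.2590.

25.90 wt%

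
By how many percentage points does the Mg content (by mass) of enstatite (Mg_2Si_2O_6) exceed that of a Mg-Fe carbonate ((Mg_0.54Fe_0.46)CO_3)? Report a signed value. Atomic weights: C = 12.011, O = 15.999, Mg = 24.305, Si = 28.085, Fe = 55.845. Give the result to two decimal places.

Mg in Mg_2Si_2O_6: molar mass 200.774 g/mol; 2×24.305 = 48.610 g → 24.21 wt%.
Mg in (Mg_0.54Fe_0.46)CO_3: molar mass 98.821 g/mol; 0.54×24.305 = 13.125 g → 13.28 wt%.
Difference = 24.21 − 13.28 = 10.93 percentage points.

10.93 percentage points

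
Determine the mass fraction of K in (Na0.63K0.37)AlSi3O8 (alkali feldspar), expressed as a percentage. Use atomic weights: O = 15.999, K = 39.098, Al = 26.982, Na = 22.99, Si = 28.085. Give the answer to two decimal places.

M((Na0.63K0.37)AlSi3O8) = 268.179 g/mol.
K contributes 0.37 × 39.098 = 14.466 g per mole.
14.466/268.179 = 0.0539 → 5.39%.

5.39 wt%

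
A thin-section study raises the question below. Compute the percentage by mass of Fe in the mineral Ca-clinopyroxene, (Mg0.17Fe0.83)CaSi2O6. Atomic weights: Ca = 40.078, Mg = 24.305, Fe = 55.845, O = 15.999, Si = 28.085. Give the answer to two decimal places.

Molar mass of (Mg0.17Fe0.83)CaSi2O6: 0.17·24.305 + 0.83·55.845 + 1·40.078 + 2·28.085 + 6·15.999 = 242.725 g/mol.
Mass of Fe per formula unit: 0.83 × 55.845 = 46.351 g.
Weight fraction Fe = 46.351 / 242.725 = 0.1910.

19.10 wt%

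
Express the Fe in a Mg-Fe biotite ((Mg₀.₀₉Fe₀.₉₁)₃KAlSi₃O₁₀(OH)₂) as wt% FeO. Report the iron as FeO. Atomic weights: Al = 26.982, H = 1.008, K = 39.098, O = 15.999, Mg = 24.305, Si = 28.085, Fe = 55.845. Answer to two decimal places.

Formula mass = 503.358 g/mol.
2.73 Fe → 2.7300 mol FeO per formula unit; M(FeO) = 71.844, so FeO mass = 196.134 g.
196.134/503.358 × 100 = 38.97 wt%.

38.97 wt%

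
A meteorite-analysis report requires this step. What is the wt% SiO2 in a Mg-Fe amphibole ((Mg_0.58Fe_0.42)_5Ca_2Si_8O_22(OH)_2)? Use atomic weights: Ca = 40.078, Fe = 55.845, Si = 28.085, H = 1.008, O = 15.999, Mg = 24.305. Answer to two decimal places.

54.71 wt%

Formula mass = 878.587 g/mol.
8 Si → 8.0000 mol SiO2 per formula unit; M(SiO2) = 60.083, so SiO2 mass = 480.664 g.
480.664/878.587 × 100 = 54.71 wt%.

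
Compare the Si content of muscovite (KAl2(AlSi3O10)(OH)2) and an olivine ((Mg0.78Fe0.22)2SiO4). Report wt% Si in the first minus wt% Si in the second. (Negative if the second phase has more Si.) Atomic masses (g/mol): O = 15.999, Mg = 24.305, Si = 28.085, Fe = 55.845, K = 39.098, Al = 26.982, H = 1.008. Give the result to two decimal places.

First mineral: 84.255 g Si in 398.303 g formula = 21.15 wt% Si.
Second mineral: 28.085 g Si in 154.569 g formula = 18.17 wt% Si.
21.15% − 18.17% gives a difference of 2.98 percentage points.

2.98 percentage points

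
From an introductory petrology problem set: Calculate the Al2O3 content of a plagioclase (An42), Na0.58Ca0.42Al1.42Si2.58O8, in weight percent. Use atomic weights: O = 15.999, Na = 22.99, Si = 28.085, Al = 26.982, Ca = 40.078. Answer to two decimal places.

26.92 wt%

M(Na0.58Ca0.42Al1.42Si2.58O8) = 268.933 g/mol; M(Al2O3) = 101.961 g/mol.
Moles Al2O3 per formula unit = 1.42 Al ÷ 2 = 0.7100.
Al2O3 fraction = (0.7100 × 101.961) / 268.933 = 72.392/268.933 = 0.2692.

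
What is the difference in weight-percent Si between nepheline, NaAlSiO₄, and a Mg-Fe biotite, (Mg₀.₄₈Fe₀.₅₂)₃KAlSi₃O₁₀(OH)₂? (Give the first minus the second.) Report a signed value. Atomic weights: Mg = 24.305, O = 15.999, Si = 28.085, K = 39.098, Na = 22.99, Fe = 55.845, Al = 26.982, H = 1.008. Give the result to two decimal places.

Si in NaAlSiO₄: molar mass 142.053 g/mol; 1×28.085 = 28.085 g → 19.77 wt%.
Si in (Mg₀.₄₈Fe₀.₅₂)₃KAlSi₃O₁₀(OH)₂: molar mass 466.456 g/mol; 3×28.085 = 84.255 g → 18.06 wt%.
Difference = 19.77 − 18.06 = 1.71 percentage points.

1.71 percentage points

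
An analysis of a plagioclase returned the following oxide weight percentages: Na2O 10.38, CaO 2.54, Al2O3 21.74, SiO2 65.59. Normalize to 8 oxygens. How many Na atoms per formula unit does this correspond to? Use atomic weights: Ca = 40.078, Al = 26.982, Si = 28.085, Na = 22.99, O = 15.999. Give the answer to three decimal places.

Na2O (M=61.979): mol = 0.16748; Na = 0.33496, O = 0.16748.
CaO (M=56.077): mol = 0.04529; Ca = 0.04529, O = 0.04529.
Al2O3 (M=101.961): mol = 0.21322; Al = 0.42644, O = 0.63966.
SiO2 (M=60.083): mol = 1.09166; Si = 1.09166, O = 2.18332.
ΣO = 3.03575; factor = 8/ΣO = 2.63526.
Na apfu = 0.33496 × 2.63526 = 0.883.

0.883 Na apfu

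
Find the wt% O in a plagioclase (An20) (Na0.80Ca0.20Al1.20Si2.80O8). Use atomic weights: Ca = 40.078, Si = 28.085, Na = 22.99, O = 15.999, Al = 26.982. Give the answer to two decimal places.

Molar mass of Na0.80Ca0.20Al1.20Si2.80O8: 0.80*22.99 + 0.20*40.078 + 1.20*26.982 + 2.80*28.085 + 8*15.999 = 265.416 g/mol.
Mass of O per formula unit: 8 × 15.999 = 127.992 g.
Weight fraction O = 127.992 / 265.416 = 0.4822.

48.22 weight percent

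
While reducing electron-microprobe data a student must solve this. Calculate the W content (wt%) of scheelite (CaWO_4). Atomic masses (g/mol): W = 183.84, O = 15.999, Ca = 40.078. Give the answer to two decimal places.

Molar mass of CaWO_4: 1×40.078 + 1×183.84 + 4×15.999 = 287.914 g/mol.
Mass of W per formula unit: 1 × 183.84 = 183.840 g.
Weight fraction W = 183.840 / 287.914 = 0.6385.

63.85 wt%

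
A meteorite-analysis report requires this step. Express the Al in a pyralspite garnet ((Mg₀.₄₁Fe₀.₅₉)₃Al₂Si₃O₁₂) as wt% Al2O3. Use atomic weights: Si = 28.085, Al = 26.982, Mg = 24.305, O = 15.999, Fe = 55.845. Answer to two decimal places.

Molar mass of (Mg₀.₄₁Fe₀.₅₉)₃Al₂Si₃O₁₂ = 1.23×24.305 + 1.77×55.845 + 2×26.982 + 3×28.085 + 12×15.999 = 458.948 g/mol.
Each formula unit contains 2 Al, equivalent to 2/2 = 1.0000 mol Al2O3.
M(Al2O3) = 2×26.982 + 3×15.999 = 101.961 g/mol.
Mass of Al2O3 per formula unit = 1.0000 × 101.961 = 101.961 g.
Al2O3 wt% = 101.961 / 458.948 × 100 = 22.22%.

22.22 wt%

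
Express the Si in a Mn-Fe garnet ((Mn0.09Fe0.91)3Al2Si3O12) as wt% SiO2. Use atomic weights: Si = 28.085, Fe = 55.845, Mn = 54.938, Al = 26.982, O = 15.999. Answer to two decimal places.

Molar mass of (Mn0.09Fe0.91)3Al2Si3O12 = 0.27*54.938 + 2.73*55.845 + 2*26.982 + 3*28.085 + 12*15.999 = 497.497 g/mol.
Each formula unit contains 3 Si, equivalent to 3/1 = 3.0000 mol SiO2.
M(SiO2) = 1×28.085 + 2×15.999 = 60.083 g/mol.
Mass of SiO2 per formula unit = 3.0000 × 60.083 = 180.249 g.
SiO2 wt% = 180.249 / 497.497 × 100 = 36.23%.

36.23 wt%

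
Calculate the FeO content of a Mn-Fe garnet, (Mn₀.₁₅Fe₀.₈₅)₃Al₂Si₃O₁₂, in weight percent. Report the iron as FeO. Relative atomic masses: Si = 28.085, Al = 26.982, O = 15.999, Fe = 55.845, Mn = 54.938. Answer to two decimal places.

Formula mass = 497.334 g/mol.
2.55 Fe → 2.5500 mol FeO per formula unit; M(FeO) = 71.844, so FeO mass = 183.202 g.
183.202/497.334 × 100 = 36.84 wt%.

36.84 wt%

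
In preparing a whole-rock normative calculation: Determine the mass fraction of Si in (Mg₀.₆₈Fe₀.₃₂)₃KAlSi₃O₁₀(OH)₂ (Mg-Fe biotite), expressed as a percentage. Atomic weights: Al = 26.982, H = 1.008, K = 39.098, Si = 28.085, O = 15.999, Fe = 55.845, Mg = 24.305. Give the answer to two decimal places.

Molar mass of (Mg₀.₆₈Fe₀.₃₂)₃KAlSi₃O₁₀(OH)₂: 2.04×24.305 + 0.96×55.845 + 1×39.098 + 1×26.982 + 3×28.085 + 12×15.999 + 2×1.008 = 447.532 g/mol.
Mass of Si per formula unit: 3 × 28.085 = 84.255 g.
Weight fraction Si = 84.255 / 447.532 = 0.1883.

18.83 mass %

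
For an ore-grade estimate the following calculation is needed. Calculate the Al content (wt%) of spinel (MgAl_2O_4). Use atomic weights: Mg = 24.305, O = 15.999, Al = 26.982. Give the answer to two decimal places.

37.93 wt%

M(MgAl_2O_4) = 142.265 g/mol.
Al contributes 2 × 26.982 = 53.964 g per mole.
53.964/142.265 = 0.3793 → 37.93%.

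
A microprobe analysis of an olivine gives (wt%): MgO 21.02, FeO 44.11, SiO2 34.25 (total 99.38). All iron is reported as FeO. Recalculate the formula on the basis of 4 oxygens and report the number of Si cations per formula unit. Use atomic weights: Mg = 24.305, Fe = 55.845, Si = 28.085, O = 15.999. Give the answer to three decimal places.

1.002 Si apfu

MgO: 21.02/40.304 = 0.52154 mol → 0.52154 mol Mg, 0.52154 mol O.
FeO: 44.11/71.844 = 0.61397 mol → 0.61397 mol Fe, 0.61397 mol O.
SiO2: 34.25/60.083 = 0.57004 mol → 0.57004 mol Si, 1.14008 mol O.
Total oxygen = 2.27559 mol. Normalization factor = 4/2.27559 = 1.75779.
Si per 4 O = 0.57004 × 1.75779 = 1.002.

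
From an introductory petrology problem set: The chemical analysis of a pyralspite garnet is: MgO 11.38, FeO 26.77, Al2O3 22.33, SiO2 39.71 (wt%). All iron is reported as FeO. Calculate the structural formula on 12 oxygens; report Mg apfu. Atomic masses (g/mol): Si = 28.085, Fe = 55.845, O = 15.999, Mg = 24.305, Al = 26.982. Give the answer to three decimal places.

1.286 Mg apfu

MgO (M=40.304): mol = 0.28235; Mg = 0.28235, O = 0.28235.
FeO (M=71.844): mol = 0.37261; Fe = 0.37261, O = 0.37261.
Al2O3 (M=101.961): mol = 0.21901; Al = 0.43802, O = 0.65703.
SiO2 (M=60.083): mol = 0.66092; Si = 0.66092, O = 1.32184.
ΣO = 2.63383; factor = 12/ΣO = 4.55610.
Mg apfu = 0.28235 × 4.55610 = 1.286.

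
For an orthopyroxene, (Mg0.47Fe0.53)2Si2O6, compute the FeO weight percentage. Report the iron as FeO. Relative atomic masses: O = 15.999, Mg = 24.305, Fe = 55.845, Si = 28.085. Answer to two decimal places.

M((Mg0.47Fe0.53)2Si2O6) = 234.206 g/mol; M(FeO) = 71.844 g/mol.
Moles FeO per formula unit = 1.06 Fe ÷ 1 = 1.0600.
FeO fraction = (1.0600 × 71.844) / 234.206 = 76.155/234.206 = 0.3252.

32.52 wt%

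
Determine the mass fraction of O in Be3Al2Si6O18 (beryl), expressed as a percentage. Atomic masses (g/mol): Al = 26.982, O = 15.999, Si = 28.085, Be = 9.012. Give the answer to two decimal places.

53.58 mass %

M(Be3Al2Si6O18) = 537.492 g/mol.
O contributes 18 × 15.999 = 287.982 g per mole.
287.982/537.492 = 0.5358 → 53.58%.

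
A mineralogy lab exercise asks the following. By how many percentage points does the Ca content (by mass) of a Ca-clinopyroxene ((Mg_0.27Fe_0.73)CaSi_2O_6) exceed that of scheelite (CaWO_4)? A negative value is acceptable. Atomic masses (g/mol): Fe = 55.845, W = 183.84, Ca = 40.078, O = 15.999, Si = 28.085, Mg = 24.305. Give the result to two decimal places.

2.81 percentage points

M((Mg_0.27Fe_0.73)CaSi_2O_6) = 239.571 g/mol, so wt% Ca = 40.078/239.571 × 100 = 16.73%.
M(CaWO_4) = 287.914 g/mol, so wt% Ca = 40.078/287.914 × 100 = 13.92%.
16.73 − 13.92 = 2.81 pp.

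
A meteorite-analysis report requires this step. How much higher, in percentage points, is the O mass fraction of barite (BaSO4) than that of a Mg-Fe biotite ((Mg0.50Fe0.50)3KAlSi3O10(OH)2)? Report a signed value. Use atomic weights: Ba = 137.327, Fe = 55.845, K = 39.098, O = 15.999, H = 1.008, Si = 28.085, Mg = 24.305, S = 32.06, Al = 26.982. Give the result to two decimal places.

-13.91 percentage points

First mineral: 63.996 g O in 233.383 g formula = 27.42 wt% O.
Second mineral: 191.988 g O in 464.564 g formula = 41.33 wt% O.
27.42% − 41.33% gives a difference of -13.91 percentage points.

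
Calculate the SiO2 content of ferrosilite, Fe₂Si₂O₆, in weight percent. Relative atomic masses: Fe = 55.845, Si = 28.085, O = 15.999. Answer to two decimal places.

M(Fe₂Si₂O₆) = 263.854 g/mol; M(SiO2) = 60.083 g/mol.
Moles SiO2 per formula unit = 2 Si ÷ 1 = 2.0000.
SiO2 fraction = (2.0000 × 60.083) / 263.854 = 120.166/263.854 = 0.4554.

45.54 wt%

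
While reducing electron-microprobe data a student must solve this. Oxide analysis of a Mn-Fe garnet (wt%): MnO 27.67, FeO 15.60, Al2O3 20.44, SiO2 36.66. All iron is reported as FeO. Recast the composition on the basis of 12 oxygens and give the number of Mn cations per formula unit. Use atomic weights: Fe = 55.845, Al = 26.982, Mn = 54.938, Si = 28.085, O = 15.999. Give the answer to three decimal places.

MnO: 27.67/70.937 = 0.39006 mol → 0.39006 mol Mn, 0.39006 mol O.
FeO: 15.60/71.844 = 0.21714 mol → 0.21714 mol Fe, 0.21714 mol O.
Al2O3: 20.44/101.961 = 0.20047 mol → 0.40094 mol Al, 0.60141 mol O.
SiO2: 36.66/60.083 = 0.61016 mol → 0.61016 mol Si, 1.22032 mol O.
Total oxygen = 2.42893 mol. Normalization factor = 12/2.42893 = 4.94045.
Mn per 12 O = 0.39006 × 4.94045 = 1.927.

1.927 Mn apfu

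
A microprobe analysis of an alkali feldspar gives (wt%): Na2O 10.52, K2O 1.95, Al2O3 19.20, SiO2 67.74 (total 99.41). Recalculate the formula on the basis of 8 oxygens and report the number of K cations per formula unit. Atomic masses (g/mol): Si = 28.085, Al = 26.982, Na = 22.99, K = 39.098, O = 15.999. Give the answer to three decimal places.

10.52 wt% Na2O ÷ 61.979 g/mol = 0.16973 mol, giving 0.33946 Na and 0.16973 O.
1.95 wt% K2O ÷ 94.195 g/mol = 0.02070 mol, giving 0.04140 K and 0.02070 O.
19.20 wt% Al2O3 ÷ 101.961 g/mol = 0.18831 mol, giving 0.37662 Al and 0.56493 O.
67.74 wt% SiO2 ÷ 60.083 g/mol = 1.12744 mol, giving 1.12744 Si and 2.25488 O.
Oxygen sums to 3.01024; scaling by 8/3.01024 = 2.65760 puts the formula on 8 O.
K: 0.04140 × 2.65760 = 0.110 atoms per formula unit.

0.110 K apfu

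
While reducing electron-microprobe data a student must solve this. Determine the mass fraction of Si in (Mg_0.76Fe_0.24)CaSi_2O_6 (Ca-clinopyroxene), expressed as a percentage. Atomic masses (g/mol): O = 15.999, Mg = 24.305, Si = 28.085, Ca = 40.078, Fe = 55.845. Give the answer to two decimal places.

25.06 wt%

M((Mg_0.76Fe_0.24)CaSi_2O_6) = 224.117 g/mol.
Si contributes 2 × 28.085 = 56.170 g per mole.
56.170/224.117 = 0.2506 → 25.06%.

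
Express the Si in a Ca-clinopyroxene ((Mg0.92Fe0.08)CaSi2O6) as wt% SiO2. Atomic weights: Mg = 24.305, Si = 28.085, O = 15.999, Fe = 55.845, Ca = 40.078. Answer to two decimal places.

Molar mass of (Mg0.92Fe0.08)CaSi2O6 = 0.92*24.305 + 0.08*55.845 + 1*40.078 + 2*28.085 + 6*15.999 = 219.070 g/mol.
Each formula unit contains 2 Si, equivalent to 2/1 = 2.0000 mol SiO2.
M(SiO2) = 1×28.085 + 2×15.999 = 60.083 g/mol.
Mass of SiO2 per formula unit = 2.0000 × 60.083 = 120.166 g.
SiO2 wt% = 120.166 / 219.070 × 100 = 54.85%.

54.85 wt%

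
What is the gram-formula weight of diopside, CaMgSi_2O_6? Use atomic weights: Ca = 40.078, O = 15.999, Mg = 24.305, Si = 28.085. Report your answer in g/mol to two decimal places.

The formula mass is the sum 1*40.078 + 1*24.305 + 2*28.085 + 6*15.999.

216.55 g/mol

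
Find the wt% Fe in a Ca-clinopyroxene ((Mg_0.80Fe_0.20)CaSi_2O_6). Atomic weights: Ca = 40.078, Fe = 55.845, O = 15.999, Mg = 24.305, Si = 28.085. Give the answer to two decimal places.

5.01 weight percent

M((Mg_0.80Fe_0.20)CaSi_2O_6) = 222.855 g/mol.
Fe contributes 0.20 × 55.845 = 11.169 g per mole.
11.169/222.855 = 0.0501 → 5.01%.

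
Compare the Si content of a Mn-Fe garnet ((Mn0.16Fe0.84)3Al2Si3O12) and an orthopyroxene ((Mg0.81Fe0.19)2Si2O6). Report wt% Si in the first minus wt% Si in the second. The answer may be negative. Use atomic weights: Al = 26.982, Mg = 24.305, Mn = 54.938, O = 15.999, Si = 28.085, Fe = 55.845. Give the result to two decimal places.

Si in (Mn0.16Fe0.84)3Al2Si3O12: molar mass 497.307 g/mol; 3×28.085 = 84.255 g → 16.94 wt%.
Si in (Mg0.81Fe0.19)2Si2O6: molar mass 212.759 g/mol; 2×28.085 = 56.170 g → 26.40 wt%.
Difference = 16.94 − 26.40 = -9.46 percentage points.

-9.46 percentage points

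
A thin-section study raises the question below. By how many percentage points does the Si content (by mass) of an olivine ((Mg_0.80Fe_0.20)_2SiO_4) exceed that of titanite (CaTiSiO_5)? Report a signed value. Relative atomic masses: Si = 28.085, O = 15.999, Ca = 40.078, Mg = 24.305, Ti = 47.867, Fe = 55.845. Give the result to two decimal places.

3.99 percentage points

First mineral: 28.085 g Si in 153.307 g formula = 18.32 wt% Si.
Second mineral: 28.085 g Si in 196.025 g formula = 14.33 wt% Si.
18.32% − 14.33% gives a difference of 3.99 percentage points.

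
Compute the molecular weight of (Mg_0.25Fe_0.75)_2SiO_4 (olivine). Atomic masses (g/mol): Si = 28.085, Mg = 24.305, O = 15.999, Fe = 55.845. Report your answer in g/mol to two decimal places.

188.00 g/mol

M = 0.50·24.305 + 1.50·55.845 + 1·28.085 + 4·15.999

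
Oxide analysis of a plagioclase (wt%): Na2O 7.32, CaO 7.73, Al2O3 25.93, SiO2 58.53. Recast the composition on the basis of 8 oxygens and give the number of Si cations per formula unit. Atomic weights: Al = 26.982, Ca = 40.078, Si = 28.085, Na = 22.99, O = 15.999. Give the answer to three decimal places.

Na2O: 7.32/61.979 = 0.11810 mol → 0.23620 mol Na, 0.11810 mol O.
CaO: 7.73/56.077 = 0.13785 mol → 0.13785 mol Ca, 0.13785 mol O.
Al2O3: 25.93/101.961 = 0.25431 mol → 0.50862 mol Al, 0.76293 mol O.
SiO2: 58.53/60.083 = 0.97415 mol → 0.97415 mol Si, 1.94830 mol O.
Total oxygen = 2.96718 mol. Normalization factor = 8/2.96718 = 2.69616.
Si per 8 O = 0.97415 × 2.69616 = 2.626.

2.626 Si apfu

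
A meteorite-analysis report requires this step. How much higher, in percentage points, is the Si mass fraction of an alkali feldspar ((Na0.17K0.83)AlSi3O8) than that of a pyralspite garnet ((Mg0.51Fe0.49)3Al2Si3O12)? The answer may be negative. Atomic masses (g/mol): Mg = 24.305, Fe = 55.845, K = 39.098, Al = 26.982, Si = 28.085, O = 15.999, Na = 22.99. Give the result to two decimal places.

First mineral: 84.255 g Si in 275.589 g formula = 30.57 wt% Si.
Second mineral: 84.255 g Si in 449.486 g formula = 18.74 wt% Si.
30.57% − 18.74% gives a difference of 11.83 percentage points.

11.83 percentage points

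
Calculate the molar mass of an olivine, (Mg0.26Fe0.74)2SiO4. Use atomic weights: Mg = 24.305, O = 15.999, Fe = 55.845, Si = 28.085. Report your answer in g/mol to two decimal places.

187.37 g/mol

M = 0.52·24.305 + 1.48·55.845 + 1·28.085 + 4·15.999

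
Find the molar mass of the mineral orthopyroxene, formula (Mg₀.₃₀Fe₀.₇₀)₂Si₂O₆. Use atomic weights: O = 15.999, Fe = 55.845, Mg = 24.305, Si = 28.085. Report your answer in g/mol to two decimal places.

244.93 g/mol

The formula mass is the sum 0.60×24.305 + 1.40×55.845 + 2×28.085 + 6×15.999.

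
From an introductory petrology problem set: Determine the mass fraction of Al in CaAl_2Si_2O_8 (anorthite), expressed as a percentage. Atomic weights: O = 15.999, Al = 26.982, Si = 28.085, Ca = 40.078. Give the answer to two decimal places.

Formula mass = 1·40.078 + 2·26.982 + 2·28.085 + 8·15.999 = 278.204 g/mol, of which 53.964 g is Al.
So Al makes up 53.964/278.204 = 0.1940 of the mass, i.e. 19.40%.

19.40 wt%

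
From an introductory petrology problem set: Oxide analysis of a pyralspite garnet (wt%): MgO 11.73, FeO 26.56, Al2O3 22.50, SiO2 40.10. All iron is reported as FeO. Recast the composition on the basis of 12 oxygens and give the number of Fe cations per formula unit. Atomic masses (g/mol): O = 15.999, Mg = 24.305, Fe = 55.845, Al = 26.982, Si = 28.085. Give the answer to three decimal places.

1.669 Fe apfu

MgO: 11.73/40.304 = 0.29104 mol → 0.29104 mol Mg, 0.29104 mol O.
FeO: 26.56/71.844 = 0.36969 mol → 0.36969 mol Fe, 0.36969 mol O.
Al2O3: 22.50/101.961 = 0.22067 mol → 0.44134 mol Al, 0.66201 mol O.
SiO2: 40.10/60.083 = 0.66741 mol → 0.66741 mol Si, 1.33482 mol O.
Total oxygen = 2.65756 mol. Normalization factor = 12/2.65756 = 4.51542.
Fe per 12 O = 0.36969 × 4.51542 = 1.669.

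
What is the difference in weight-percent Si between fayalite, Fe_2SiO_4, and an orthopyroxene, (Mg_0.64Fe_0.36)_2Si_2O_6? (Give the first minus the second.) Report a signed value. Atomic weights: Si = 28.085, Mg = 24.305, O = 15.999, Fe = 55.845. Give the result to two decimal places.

-11.35 percentage points

First mineral: 28.085 g Si in 203.771 g formula = 13.78 wt% Si.
Second mineral: 56.170 g Si in 223.483 g formula = 25.13 wt% Si.
13.78% − 25.13% gives a difference of -11.35 percentage points.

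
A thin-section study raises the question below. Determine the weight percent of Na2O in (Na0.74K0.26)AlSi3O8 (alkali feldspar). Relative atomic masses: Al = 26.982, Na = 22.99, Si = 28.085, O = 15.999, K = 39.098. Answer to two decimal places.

8.61 wt%

M((Na0.74K0.26)AlSi3O8) = 266.407 g/mol; M(Na2O) = 61.979 g/mol.
Moles Na2O per formula unit = 0.74 Na ÷ 2 = 0.3700.
Na2O fraction = (0.3700 × 61.979) / 266.407 = 22.932/266.407 = 0.0861.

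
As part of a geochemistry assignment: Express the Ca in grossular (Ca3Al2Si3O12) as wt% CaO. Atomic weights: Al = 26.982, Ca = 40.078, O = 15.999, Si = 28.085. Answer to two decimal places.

37.35 wt%

M(Ca3Al2Si3O12) = 450.441 g/mol; M(CaO) = 56.077 g/mol.
Moles CaO per formula unit = 3 Ca ÷ 1 = 3.0000.
CaO fraction = (3.0000 × 56.077) / 450.441 = 168.231/450.441 = 0.3735.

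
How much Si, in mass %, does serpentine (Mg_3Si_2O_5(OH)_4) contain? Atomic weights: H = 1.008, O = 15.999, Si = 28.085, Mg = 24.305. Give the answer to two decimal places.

Formula mass = 3·24.305 + 2·28.085 + 9·15.999 + 4·1.008 = 277.108 g/mol, of which 56.170 g is Si.
So Si makes up 56.170/277.108 = 0.2027 of the mass, i.e. 20.27%.

20.27 mass %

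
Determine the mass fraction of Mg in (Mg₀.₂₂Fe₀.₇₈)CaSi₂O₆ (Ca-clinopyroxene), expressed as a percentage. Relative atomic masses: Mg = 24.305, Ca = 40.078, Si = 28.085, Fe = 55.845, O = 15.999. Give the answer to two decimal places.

2.22 wt%

Formula mass = 0.22*24.305 + 0.78*55.845 + 1*40.078 + 2*28.085 + 6*15.999 = 241.148 g/mol, of which 5.347 g is Mg.
So Mg makes up 5.347/241.148 = 0.0222 of the mass, i.e. 2.22%.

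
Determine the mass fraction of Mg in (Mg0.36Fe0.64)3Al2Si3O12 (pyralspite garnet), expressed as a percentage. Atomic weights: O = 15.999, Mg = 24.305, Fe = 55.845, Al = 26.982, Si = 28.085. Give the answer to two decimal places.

5.66 weight percent

Formula mass = 1.08·24.305 + 1.92·55.845 + 2·26.982 + 3·28.085 + 12·15.999 = 463.679 g/mol, of which 26.249 g is Mg.
So Mg makes up 26.249/463.679 = 0.0566 of the mass, i.e. 5.66%.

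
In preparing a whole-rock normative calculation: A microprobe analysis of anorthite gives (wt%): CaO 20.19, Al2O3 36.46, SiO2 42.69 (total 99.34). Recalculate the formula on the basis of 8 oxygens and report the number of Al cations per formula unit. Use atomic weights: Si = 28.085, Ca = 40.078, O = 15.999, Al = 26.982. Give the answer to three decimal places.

2.005 Al apfu

CaO (M=56.077): mol = 0.36004; Ca = 0.36004, O = 0.36004.
Al2O3 (M=101.961): mol = 0.35759; Al = 0.71518, O = 1.07277.
SiO2 (M=60.083): mol = 0.71052; Si = 0.71052, O = 1.42104.
ΣO = 2.85385; factor = 8/ΣO = 2.80323.
Al apfu = 0.71518 × 2.80323 = 2.005.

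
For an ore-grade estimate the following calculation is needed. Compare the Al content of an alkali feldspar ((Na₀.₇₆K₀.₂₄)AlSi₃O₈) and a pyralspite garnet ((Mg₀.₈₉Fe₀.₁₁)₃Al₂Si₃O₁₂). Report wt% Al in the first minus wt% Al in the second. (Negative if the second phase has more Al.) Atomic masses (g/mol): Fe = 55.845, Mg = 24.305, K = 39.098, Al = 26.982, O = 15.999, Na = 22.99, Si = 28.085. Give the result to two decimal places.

Al in (Na₀.₇₆K₀.₂₄)AlSi₃O₈: molar mass 266.085 g/mol; 1×26.982 = 26.982 g → 10.14 wt%.
Al in (Mg₀.₈₉Fe₀.₁₁)₃Al₂Si₃O₁₂: molar mass 413.530 g/mol; 2×26.982 = 53.964 g → 13.05 wt%.
Difference = 10.14 − 13.05 = -2.91 percentage points.

-2.91 percentage points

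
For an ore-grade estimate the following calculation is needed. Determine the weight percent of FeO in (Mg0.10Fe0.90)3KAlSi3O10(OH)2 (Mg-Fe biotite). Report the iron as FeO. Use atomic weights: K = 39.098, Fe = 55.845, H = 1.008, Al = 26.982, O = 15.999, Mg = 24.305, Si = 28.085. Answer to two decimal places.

38.61 wt%

Molar mass of (Mg0.10Fe0.90)3KAlSi3O10(OH)2 = 0.30·24.305 + 2.70·55.845 + 1·39.098 + 1·26.982 + 3·28.085 + 12·15.999 + 2·1.008 = 502.412 g/mol.
Each formula unit contains 2.70 Fe, equivalent to 2.70/1 = 2.7000 mol FeO.
M(FeO) = 1×55.845 + 1×15.999 = 71.844 g/mol.
Mass of FeO per formula unit = 2.7000 × 71.844 = 193.979 g.
FeO wt% = 193.979 / 502.412 × 100 = 38.61%.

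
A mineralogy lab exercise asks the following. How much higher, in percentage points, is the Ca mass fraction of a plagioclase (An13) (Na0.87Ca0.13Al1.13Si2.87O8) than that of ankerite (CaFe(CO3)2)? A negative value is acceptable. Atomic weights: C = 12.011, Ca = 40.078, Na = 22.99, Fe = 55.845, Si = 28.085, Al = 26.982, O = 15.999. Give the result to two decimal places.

-16.59 percentage points

Ca in Na0.87Ca0.13Al1.13Si2.87O8: molar mass 264.297 g/mol; 0.13×40.078 = 5.210 g → 1.97 wt%.
Ca in CaFe(CO3)2: molar mass 215.939 g/mol; 1×40.078 = 40.078 g → 18.56 wt%.
Difference = 1.97 − 18.56 = -16.59 percentage points.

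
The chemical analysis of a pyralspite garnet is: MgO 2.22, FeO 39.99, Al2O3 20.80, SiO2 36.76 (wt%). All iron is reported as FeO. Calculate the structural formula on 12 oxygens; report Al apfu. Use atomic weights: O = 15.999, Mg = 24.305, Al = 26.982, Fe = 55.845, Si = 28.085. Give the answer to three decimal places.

MgO (M=40.304): mol = 0.05508; Mg = 0.05508, O = 0.05508.
FeO (M=71.844): mol = 0.55662; Fe = 0.55662, O = 0.55662.
Al2O3 (M=101.961): mol = 0.20400; Al = 0.40800, O = 0.61200.
SiO2 (M=60.083): mol = 0.61182; Si = 0.61182, O = 1.22364.
ΣO = 2.44734; factor = 12/ΣO = 4.90328.
Al apfu = 0.40800 × 4.90328 = 2.001.

2.001 Al apfu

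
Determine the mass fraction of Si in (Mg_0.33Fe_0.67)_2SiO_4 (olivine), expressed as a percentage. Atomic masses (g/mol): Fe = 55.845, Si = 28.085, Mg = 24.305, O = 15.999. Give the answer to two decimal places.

15.35 wt%

Molar mass of (Mg_0.33Fe_0.67)_2SiO_4: 0.66*24.305 + 1.34*55.845 + 1*28.085 + 4*15.999 = 182.955 g/mol.
Mass of Si per formula unit: 1 × 28.085 = 28.085 g.
Weight fraction Si = 28.085 / 182.955 = 0.1535.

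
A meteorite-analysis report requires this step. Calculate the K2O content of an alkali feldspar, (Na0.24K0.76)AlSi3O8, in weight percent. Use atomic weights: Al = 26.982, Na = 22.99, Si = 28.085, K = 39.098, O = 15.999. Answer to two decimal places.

Formula mass = 274.461 g/mol.
0.76 K → 0.3800 mol K2O per formula unit; M(K2O) = 94.195, so K2O mass = 35.794 g.
35.794/274.461 × 100 = 13.04 wt%.

13.04 wt%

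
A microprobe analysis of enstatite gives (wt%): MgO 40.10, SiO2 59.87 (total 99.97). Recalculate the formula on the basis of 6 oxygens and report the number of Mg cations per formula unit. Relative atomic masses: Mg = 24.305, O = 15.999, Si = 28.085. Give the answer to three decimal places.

1.998 Mg apfu

40.10 wt% MgO ÷ 40.304 g/mol = 0.99494 mol, giving 0.99494 Mg and 0.99494 O.
59.87 wt% SiO2 ÷ 60.083 g/mol = 0.99645 mol, giving 0.99645 Si and 1.99290 O.
Oxygen sums to 2.98784; scaling by 6/2.98784 = 2.00814 puts the formula on 6 O.
Mg: 0.99494 × 2.00814 = 1.998 atoms per formula unit.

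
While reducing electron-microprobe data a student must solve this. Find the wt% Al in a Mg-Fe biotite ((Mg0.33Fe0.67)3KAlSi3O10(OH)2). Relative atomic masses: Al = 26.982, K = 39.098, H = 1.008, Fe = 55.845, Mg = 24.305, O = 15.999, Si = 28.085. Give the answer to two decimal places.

M((Mg0.33Fe0.67)3KAlSi3O10(OH)2) = 480.649 g/mol.
Al contributes 1 × 26.982 = 26.982 g per mole.
26.982/480.649 = 0.0561 → 5.61%.

5.61 wt%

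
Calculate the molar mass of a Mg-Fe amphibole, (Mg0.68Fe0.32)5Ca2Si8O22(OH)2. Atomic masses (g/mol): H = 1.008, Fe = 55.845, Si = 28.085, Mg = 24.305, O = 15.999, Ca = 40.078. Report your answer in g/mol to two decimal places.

Mg: 3.40 × 24.305 = 82.6370
Fe: 1.60 × 55.845 = 89.3520
Ca: 2 × 40.078 = 80.1560
Si: 8 × 28.085 = 224.6800
O: 24 × 15.999 = 383.9760
H: 2 × 1.008 = 2.0160
Summing the contributions gives the formula mass.

862.82 g/mol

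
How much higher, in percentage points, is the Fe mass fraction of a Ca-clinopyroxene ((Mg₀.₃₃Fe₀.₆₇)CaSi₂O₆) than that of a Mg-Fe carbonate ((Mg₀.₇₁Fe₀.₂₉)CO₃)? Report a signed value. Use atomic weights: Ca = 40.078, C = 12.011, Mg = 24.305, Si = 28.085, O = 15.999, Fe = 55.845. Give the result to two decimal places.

-1.59 percentage points

First mineral: 37.416 g Fe in 237.679 g formula = 15.74 wt% Fe.
Second mineral: 16.195 g Fe in 93.460 g formula = 17.33 wt% Fe.
15.74% − 17.33% gives a difference of -1.59 percentage points.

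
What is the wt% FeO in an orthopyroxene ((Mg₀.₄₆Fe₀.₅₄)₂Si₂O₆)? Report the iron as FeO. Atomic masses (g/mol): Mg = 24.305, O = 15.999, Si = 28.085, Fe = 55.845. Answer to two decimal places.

M((Mg₀.₄₆Fe₀.₅₄)₂Si₂O₆) = 234.837 g/mol; M(FeO) = 71.844 g/mol.
Moles FeO per formula unit = 1.08 Fe ÷ 1 = 1.0800.
FeO fraction = (1.0800 × 71.844) / 234.837 = 77.592/234.837 = 0.3304.

33.04 wt%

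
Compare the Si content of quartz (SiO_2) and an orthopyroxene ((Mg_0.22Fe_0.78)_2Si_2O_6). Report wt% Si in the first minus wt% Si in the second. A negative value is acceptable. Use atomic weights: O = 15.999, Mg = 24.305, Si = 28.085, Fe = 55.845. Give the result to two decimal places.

First mineral: 28.085 g Si in 60.083 g formula = 46.74 wt% Si.
Second mineral: 56.170 g Si in 249.976 g formula = 22.47 wt% Si.
46.74% − 22.47% gives a difference of 24.27 percentage points.

24.27 percentage points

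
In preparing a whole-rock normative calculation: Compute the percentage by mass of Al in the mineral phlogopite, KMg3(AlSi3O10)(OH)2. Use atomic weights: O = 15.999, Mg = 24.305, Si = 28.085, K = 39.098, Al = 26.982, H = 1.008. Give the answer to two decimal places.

Molar mass of KMg3(AlSi3O10)(OH)2: 1*39.098 + 3*24.305 + 1*26.982 + 3*28.085 + 12*15.999 + 2*1.008 = 417.254 g/mol.
Mass of Al per formula unit: 1 × 26.982 = 26.982 g.
Weight fraction Al = 26.982 / 417.254 = 0.0647.

6.47 weight percent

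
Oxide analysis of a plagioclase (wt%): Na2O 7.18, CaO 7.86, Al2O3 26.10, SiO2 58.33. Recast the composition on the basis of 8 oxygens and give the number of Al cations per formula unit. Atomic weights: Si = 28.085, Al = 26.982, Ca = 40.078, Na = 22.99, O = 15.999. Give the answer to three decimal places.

7.18 wt% Na2O ÷ 61.979 g/mol = 0.11585 mol, giving 0.23170 Na and 0.11585 O.
7.86 wt% CaO ÷ 56.077 g/mol = 0.14016 mol, giving 0.14016 Ca and 0.14016 O.
26.10 wt% Al2O3 ÷ 101.961 g/mol = 0.25598 mol, giving 0.51196 Al and 0.76794 O.
58.33 wt% SiO2 ÷ 60.083 g/mol = 0.97082 mol, giving 0.97082 Si and 1.94164 O.
Oxygen sums to 2.96559; scaling by 8/2.96559 = 2.69761 puts the formula on 8 O.
Al: 0.51196 × 2.69761 = 1.381 atoms per formula unit.

1.381 Al apfu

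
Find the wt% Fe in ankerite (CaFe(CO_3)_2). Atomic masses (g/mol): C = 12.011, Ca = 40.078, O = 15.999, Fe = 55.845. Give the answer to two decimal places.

25.86 weight percent

M(CaFe(CO_3)_2) = 215.939 g/mol.
Fe contributes 1 × 55.845 = 55.845 g per mole.
55.845/215.939 = 0.2586 → 25.86%.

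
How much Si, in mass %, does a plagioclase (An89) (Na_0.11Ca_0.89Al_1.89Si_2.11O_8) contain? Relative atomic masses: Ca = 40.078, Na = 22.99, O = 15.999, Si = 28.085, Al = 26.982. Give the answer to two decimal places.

M(Na_0.11Ca_0.89Al_1.89Si_2.11O_8) = 276.446 g/mol.
Si contributes 2.11 × 28.085 = 59.259 g per mole.
59.259/276.446 = 0.2144 → 21.44%.

21.44 mass %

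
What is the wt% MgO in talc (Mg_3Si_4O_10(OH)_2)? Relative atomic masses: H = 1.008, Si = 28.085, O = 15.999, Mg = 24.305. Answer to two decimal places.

31.88 wt%

Formula mass = 379.259 g/mol.
3 Mg → 3.0000 mol MgO per formula unit; M(MgO) = 40.304, so MgO mass = 120.912 g.
120.912/379.259 × 100 = 31.88 wt%.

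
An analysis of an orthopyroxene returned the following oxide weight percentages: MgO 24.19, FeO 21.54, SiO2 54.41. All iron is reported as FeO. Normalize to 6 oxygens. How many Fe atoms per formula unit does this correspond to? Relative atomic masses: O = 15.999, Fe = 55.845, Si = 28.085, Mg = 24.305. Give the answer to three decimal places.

24.19 wt% MgO ÷ 40.304 g/mol = 0.60019 mol, giving 0.60019 Mg and 0.60019 O.
21.54 wt% FeO ÷ 71.844 g/mol = 0.29982 mol, giving 0.29982 Fe and 0.29982 O.
54.41 wt% SiO2 ÷ 60.083 g/mol = 0.90558 mol, giving 0.90558 Si and 1.81116 O.
Oxygen sums to 2.71117; scaling by 6/2.71117 = 2.21307 puts the formula on 6 O.
Fe: 0.29982 × 2.21307 = 0.664 atoms per formula unit.

0.664 Fe apfu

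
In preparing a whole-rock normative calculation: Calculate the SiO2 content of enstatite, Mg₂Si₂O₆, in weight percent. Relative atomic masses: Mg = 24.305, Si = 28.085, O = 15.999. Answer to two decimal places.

Formula mass = 200.774 g/mol.
2 Si → 2.0000 mol SiO2 per formula unit; M(SiO2) = 60.083, so SiO2 mass = 120.166 g.
120.166/200.774 × 100 = 59.85 wt%.

59.85 wt%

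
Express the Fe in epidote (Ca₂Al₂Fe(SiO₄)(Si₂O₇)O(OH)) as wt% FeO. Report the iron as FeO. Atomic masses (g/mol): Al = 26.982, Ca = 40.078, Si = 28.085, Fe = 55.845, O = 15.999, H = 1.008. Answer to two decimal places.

M(Ca₂Al₂Fe(SiO₄)(Si₂O₇)O(OH)) = 483.215 g/mol; M(FeO) = 71.844 g/mol.
Moles FeO per formula unit = 1 Fe ÷ 1 = 1.0000.
FeO fraction = (1.0000 × 71.844) / 483.215 = 71.844/483.215 = 0.1487.

14.87 wt%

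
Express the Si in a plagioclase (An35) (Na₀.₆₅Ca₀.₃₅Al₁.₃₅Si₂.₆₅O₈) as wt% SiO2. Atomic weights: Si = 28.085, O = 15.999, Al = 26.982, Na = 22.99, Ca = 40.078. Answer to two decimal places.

59.45 wt%

M(Na₀.₆₅Ca₀.₃₅Al₁.₃₅Si₂.₆₅O₈) = 267.814 g/mol; M(SiO2) = 60.083 g/mol.
Moles SiO2 per formula unit = 2.65 Si ÷ 1 = 2.6500.
SiO2 fraction = (2.6500 × 60.083) / 267.814 = 159.220/267.814 = 0.5945.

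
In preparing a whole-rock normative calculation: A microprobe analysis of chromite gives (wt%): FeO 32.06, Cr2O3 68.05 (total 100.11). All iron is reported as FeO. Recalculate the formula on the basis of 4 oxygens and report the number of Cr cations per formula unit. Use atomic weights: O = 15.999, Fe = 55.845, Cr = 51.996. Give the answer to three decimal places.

2.002 Cr apfu

32.06 wt% FeO ÷ 71.844 g/mol = 0.44624 mol, giving 0.44624 Fe and 0.44624 O.
68.05 wt% Cr2O3 ÷ 151.989 g/mol = 0.44773 mol, giving 0.89546 Cr and 1.34319 O.
Oxygen sums to 1.78943; scaling by 4/1.78943 = 2.23535 puts the formula on 4 O.
Cr: 0.89546 × 2.23535 = 2.002 atoms per formula unit.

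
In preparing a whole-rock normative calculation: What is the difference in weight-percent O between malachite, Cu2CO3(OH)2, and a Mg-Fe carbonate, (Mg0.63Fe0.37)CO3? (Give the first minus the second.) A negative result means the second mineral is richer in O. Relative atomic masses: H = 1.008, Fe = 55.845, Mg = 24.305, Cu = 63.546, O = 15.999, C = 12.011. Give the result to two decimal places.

O in Cu2CO3(OH)2: molar mass 221.114 g/mol; 5×15.999 = 79.995 g → 36.18 wt%.
O in (Mg0.63Fe0.37)CO3: molar mass 95.983 g/mol; 3×15.999 = 47.997 g → 50.01 wt%.
Difference = 36.18 − 50.01 = -13.83 percentage points.

-13.83 percentage points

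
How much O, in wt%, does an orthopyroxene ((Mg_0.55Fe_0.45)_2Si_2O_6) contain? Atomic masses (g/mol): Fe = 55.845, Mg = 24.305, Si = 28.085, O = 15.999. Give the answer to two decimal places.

41.89 wt%

Formula mass = 1.10·24.305 + 0.90·55.845 + 2·28.085 + 6·15.999 = 229.160 g/mol, of which 95.994 g is O.
So O makes up 95.994/229.160 = 0.4189 of the mass, i.e. 41.89%.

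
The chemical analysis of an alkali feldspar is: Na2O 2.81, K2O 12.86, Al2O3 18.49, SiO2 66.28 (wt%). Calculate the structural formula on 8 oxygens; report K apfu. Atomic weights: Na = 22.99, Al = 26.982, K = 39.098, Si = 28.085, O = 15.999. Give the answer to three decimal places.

2.81 wt% Na2O ÷ 61.979 g/mol = 0.04534 mol, giving 0.09068 Na and 0.04534 O.
12.86 wt% K2O ÷ 94.195 g/mol = 0.13653 mol, giving 0.27306 K and 0.13653 O.
18.49 wt% Al2O3 ÷ 101.961 g/mol = 0.18134 mol, giving 0.36268 Al and 0.54402 O.
66.28 wt% SiO2 ÷ 60.083 g/mol = 1.10314 mol, giving 1.10314 Si and 2.20628 O.
Oxygen sums to 2.93217; scaling by 8/2.93217 = 2.72835 puts the formula on 8 O.
K: 0.27306 × 2.72835 = 0.745 atoms per formula unit.

0.745 K apfu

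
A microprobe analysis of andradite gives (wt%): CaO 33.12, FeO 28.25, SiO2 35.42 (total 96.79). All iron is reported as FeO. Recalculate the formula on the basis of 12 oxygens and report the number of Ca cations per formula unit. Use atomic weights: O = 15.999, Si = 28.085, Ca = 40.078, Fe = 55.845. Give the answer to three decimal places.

CaO: 33.12/56.077 = 0.59062 mol → 0.59062 mol Ca, 0.59062 mol O.
FeO: 28.25/71.844 = 0.39321 mol → 0.39321 mol Fe, 0.39321 mol O.
SiO2: 35.42/60.083 = 0.58952 mol → 0.58952 mol Si, 1.17904 mol O.
Total oxygen = 2.16287 mol. Normalization factor = 12/2.16287 = 5.54818.
Ca per 12 O = 0.59062 × 5.54818 = 3.277.

3.277 Ca apfu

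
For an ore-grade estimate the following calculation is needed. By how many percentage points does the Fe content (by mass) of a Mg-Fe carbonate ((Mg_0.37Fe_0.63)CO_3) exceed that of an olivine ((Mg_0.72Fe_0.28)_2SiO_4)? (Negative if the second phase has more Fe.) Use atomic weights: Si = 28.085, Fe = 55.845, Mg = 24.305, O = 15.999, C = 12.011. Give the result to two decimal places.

M((Mg_0.37Fe_0.63)CO_3) = 104.183 g/mol, so wt% Fe = 35.182/104.183 × 100 = 33.77%.
M((Mg_0.72Fe_0.28)_2SiO_4) = 158.353 g/mol, so wt% Fe = 31.273/158.353 × 100 = 19.75%.
33.77 − 19.75 = 14.02 pp.

14.02 percentage points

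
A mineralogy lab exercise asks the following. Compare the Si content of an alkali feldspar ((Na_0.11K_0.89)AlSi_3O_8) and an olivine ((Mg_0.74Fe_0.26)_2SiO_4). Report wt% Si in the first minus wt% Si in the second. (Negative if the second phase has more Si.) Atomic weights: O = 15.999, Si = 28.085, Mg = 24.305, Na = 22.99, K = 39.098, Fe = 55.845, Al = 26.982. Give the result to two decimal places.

12.59 percentage points

Si in (Na_0.11K_0.89)AlSi_3O_8: molar mass 276.555 g/mol; 3×28.085 = 84.255 g → 30.47 wt%.
Si in (Mg_0.74Fe_0.26)_2SiO_4: molar mass 157.092 g/mol; 1×28.085 = 28.085 g → 17.88 wt%.
Difference = 30.47 − 17.88 = 12.59 percentage points.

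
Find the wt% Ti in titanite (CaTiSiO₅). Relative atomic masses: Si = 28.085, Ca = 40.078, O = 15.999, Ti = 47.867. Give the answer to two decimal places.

Formula mass = 1×40.078 + 1×47.867 + 1×28.085 + 5×15.999 = 196.025 g/mol, of which 47.867 g is Ti.
So Ti makes up 47.867/196.025 = 0.2442 of the mass, i.e. 24.42%.

24.42 mass %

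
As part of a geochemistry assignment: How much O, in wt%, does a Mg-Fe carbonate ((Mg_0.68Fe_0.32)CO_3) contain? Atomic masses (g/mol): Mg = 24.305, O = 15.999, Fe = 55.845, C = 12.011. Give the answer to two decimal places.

50.84 wt%

Molar mass of (Mg_0.68Fe_0.32)CO_3: 0.68×24.305 + 0.32×55.845 + 1×12.011 + 3×15.999 = 94.406 g/mol.
Mass of O per formula unit: 3 × 15.999 = 47.997 g.
Weight fraction O = 47.997 / 94.406 = 0.5084.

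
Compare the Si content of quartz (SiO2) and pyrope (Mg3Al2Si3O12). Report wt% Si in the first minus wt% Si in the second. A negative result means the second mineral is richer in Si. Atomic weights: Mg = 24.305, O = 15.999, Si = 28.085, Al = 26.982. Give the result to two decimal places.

25.84 percentage points

M(SiO2) = 60.083 g/mol, so wt% Si = 28.085/60.083 × 100 = 46.74%.
M(Mg3Al2Si3O12) = 403.122 g/mol, so wt% Si = 84.255/403.122 × 100 = 20.90%.
46.74 − 20.90 = 25.84 pp.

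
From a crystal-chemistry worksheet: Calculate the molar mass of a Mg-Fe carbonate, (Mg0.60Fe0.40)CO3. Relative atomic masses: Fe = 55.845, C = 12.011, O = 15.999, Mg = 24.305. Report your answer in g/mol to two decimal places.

The formula mass is the sum 0.60×24.305 + 0.40×55.845 + 1×12.011 + 3×15.999.

96.93 g/mol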